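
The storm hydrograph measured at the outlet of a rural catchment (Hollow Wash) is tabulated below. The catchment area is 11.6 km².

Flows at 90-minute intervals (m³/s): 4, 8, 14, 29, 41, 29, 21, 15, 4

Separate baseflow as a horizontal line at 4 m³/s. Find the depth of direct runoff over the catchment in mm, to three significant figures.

Direct runoff: 0.0, 4.0, 10.0, 25.0, 37.0, 25.0, 17.0, 11.0, 0.0 m³/s; ΣQ_DR = 129.0 m³/s.
V = ΣQ_DR · Δt = 129.0 × 5400 s = 6.966 × 10^5 m³.
Over A = 11.6 km², depth = V / A = 60.1 mm.

d ≈ 60.1 mm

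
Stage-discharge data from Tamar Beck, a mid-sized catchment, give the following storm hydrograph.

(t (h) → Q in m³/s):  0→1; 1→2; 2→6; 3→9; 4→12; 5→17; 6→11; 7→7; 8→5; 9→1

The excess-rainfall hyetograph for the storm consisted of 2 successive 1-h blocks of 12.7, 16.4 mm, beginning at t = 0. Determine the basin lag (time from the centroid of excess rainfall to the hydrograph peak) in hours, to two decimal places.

Centroid of excess rainfall: t_c = Σ P_i·t̄_i / ΣP_i = 1.0636 h (block centres at 0.5, 1.5 h).
Hydrograph peak occurs at t = 5 h, so basin lag t_L = 5 − 1.0636 = 3.94 h.

t_L ≈ 3.94 h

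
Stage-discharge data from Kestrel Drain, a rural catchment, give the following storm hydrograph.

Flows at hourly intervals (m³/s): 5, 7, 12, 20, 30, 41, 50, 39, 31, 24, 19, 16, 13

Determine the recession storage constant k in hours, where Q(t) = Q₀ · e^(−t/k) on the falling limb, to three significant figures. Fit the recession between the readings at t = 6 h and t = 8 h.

k ≈ 4.18 h

On the falling limb, Q drops from 50 to 31 m³/s between t = 6 h and t = 8 h (Δt = 2 h).
k = −Δt / ln(Q₂/Q₁) = −2 / ln(31/50) = 4.18 h.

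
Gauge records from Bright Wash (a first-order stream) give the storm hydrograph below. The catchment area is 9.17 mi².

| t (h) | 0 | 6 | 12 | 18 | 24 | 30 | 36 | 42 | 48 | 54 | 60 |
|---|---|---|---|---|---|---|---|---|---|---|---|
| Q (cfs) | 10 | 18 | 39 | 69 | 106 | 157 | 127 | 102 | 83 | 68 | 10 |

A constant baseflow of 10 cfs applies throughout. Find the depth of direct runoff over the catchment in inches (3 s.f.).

d ≈ 0.688 in

Direct runoff: 0.0, 8.0, 29.0, 59.0, 96.0, 147.0, 117.0, 92.0, 73.0, 58.0, 0.0 cfs; ΣQ_DR = 679.0 cfs.
V = ΣQ_DR · Δt = 679.0 × 21600 s = 1.467 × 10^7 ft³.
Over A = 9.17 mi², depth = V / A = 0.688 in.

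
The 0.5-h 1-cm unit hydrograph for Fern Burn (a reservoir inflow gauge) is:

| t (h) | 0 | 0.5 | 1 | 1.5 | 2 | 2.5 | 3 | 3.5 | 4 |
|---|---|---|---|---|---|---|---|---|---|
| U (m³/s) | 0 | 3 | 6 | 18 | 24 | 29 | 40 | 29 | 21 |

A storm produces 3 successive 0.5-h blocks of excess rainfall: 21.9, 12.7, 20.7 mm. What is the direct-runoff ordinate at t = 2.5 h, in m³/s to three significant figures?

By discrete convolution, Q_j = Σ (P_i / 10 mm) · U_{j−i}.
At t = 2.5 h (j=5): Q = (21.9/10)·29 + (12.7/10)·24 + (20.7/10)·18 = 131 m³/s.

Q ≈ 131 m³/s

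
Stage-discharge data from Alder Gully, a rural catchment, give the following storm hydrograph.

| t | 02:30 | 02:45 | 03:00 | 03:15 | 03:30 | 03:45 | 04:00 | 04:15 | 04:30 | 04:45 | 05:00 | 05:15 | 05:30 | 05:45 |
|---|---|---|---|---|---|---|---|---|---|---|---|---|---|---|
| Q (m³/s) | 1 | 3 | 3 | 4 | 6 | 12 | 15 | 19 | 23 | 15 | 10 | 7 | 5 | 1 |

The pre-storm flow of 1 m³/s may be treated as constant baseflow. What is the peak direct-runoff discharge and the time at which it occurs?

Subtracting baseflow gives direct-runoff ordinates: 0.0, 2.0, 2.0, 3.0, 5.0, 11.0, 14.0, 18.0, 22.0, 14.0, 9.0, 6.0, 4.0, 0.0 m³/s.
The maximum is 22.0 m³/s, occurring at the reading for t = 04:30.

Q_p = 22.0 m³/s at t = 04:30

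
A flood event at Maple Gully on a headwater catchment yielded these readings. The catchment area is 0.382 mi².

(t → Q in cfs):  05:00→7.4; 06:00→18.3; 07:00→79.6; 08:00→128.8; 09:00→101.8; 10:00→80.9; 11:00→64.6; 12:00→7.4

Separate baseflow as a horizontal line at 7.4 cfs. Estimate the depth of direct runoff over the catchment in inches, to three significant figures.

d ≈ 1.74 in

Direct runoff: 0.0, 10.9, 72.2, 121.4, 94.4, 73.5, 57.2, 0.0 cfs; ΣQ_DR = 429.6 cfs.
V = ΣQ_DR · Δt = 429.6 × 3600 s = 1.547 × 10^6 ft³.
Over A = 0.382 mi², depth = V / A = 1.74 in.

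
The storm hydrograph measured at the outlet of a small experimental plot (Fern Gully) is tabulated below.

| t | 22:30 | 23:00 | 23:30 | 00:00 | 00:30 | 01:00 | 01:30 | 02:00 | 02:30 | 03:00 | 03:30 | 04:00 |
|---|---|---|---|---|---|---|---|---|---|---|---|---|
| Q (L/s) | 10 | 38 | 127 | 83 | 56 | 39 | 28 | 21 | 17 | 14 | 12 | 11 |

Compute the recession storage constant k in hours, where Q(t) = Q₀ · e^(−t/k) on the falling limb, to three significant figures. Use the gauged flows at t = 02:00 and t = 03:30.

k ≈ 2.68 h

On the falling limb, Q drops from 21 to 12 L/s between t = 02:00 and t = 03:30 (Δt = 1.5 h).
k = −Δt / ln(Q₂/Q₁) = −1.5 / ln(12/21) = 2.68 h.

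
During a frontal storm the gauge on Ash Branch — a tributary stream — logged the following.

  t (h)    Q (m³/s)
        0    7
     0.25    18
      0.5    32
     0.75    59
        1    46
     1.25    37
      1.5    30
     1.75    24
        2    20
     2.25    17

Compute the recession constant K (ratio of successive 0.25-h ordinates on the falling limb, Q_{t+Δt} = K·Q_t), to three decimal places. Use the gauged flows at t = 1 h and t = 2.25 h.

Using the recession-limb readings at t = 1 h and t = 2.25 h: Q falls from 46 to 17 m³/s over 5 intervals.
K = (Q₂/Q₁)^(1/5) = (17/46)^(1/5) = 0.819.

K ≈ 0.819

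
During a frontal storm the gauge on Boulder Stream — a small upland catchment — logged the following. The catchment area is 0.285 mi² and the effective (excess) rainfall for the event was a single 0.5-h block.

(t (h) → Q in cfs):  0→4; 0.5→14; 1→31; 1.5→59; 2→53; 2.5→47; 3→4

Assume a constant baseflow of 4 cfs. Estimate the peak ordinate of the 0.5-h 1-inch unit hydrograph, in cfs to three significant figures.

Direct runoff: 0.0, 10.0, 27.0, 55.0, 49.0, 43.0, 0.0 cfs; ΣQ_DR = 184.0 cfs, peak = 55.0 cfs.
Runoff depth d = ΣQ_DR·Δt / A = 184.0 × 1800 / (0.285 mi²) = 0.5002 in.
The 1-inch UH is the DRH scaled by (1 in)/d, so U_p = 55.0 × 1/0.5002 = 110 cfs.

U_p ≈ 110 cfs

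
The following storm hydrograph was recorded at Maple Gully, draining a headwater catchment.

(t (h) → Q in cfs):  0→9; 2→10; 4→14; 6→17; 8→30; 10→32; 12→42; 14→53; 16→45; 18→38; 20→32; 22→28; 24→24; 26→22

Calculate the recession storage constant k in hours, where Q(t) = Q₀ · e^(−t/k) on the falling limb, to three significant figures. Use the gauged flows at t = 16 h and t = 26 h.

k ≈ 14.0 h

On the falling limb, Q drops from 45 to 22 cfs between t = 16 h and t = 26 h (Δt = 10 h).
k = −Δt / ln(Q₂/Q₁) = −10 / ln(22/45) = 14.0 h.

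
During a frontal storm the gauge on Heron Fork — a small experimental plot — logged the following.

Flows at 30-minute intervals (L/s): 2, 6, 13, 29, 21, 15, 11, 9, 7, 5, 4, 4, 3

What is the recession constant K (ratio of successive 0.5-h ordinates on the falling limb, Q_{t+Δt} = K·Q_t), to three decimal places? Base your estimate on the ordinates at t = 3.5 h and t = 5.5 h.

K ≈ 0.816

Using the recession-limb readings at t = 3.5 h and t = 5.5 h: Q falls from 9 to 4 L/s over 4 intervals.
K = (Q₂/Q₁)^(1/4) = (4/9)^(1/4) = 0.816.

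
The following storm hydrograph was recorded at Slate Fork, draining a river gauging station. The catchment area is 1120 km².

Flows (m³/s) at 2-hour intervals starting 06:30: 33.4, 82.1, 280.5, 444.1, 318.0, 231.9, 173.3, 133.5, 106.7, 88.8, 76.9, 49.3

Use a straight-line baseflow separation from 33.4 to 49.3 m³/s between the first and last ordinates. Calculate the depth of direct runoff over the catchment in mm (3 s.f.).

d ≈ 9.79 mm

Direct runoff: 0.00, 47.25, 244.21, 406.36, 278.82, 191.27, 131.23, 89.98, 61.74, 42.39, 29.05, 0.00 m³/s; ΣQ_DR = 1522 m³/s.
V = ΣQ_DR · Δt = 1522 × 7200 s = 1.096 × 10^7 m³.
Over A = 1120 km², depth = V / A = 9.79 mm.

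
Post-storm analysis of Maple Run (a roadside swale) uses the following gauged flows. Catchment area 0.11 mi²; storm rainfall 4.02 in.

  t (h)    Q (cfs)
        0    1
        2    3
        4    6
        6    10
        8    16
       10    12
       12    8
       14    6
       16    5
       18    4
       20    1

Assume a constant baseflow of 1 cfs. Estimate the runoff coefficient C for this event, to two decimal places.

ΣQ_DR = 61.00 cfs; V = ΣQ_DR·Δt = 4.392 × 10^5 ft³.
Runoff depth d = V / A = 1.719 in.
C = d / P = 1.719 / 4.02 = 0.43.

C ≈ 0.43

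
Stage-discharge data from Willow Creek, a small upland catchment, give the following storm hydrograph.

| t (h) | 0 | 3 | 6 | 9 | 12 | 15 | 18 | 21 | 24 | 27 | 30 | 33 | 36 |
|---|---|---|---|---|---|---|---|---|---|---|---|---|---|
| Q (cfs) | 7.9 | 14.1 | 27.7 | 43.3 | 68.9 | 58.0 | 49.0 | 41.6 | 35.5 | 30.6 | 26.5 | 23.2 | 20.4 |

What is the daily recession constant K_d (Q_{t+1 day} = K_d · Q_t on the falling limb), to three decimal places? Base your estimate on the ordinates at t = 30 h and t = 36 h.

K_d ≈ 0.351

Between t = 30 h and t = 36 h the flow falls from 26.5 to 20.4 cfs over 2×3 h = 6 h.
Per-interval ratio K = (20.4/26.5)^(1/2) = 0.8774; K_d = K^(24/3) = 0.351.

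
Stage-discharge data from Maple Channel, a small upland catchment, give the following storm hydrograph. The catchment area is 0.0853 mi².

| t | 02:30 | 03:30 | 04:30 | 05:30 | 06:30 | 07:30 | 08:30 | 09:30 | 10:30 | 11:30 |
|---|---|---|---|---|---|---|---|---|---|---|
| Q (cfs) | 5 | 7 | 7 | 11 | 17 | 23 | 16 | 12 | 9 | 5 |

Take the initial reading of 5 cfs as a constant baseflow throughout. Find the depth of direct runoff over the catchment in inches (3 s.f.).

Direct runoff: 0.0, 2.0, 2.0, 6.0, 12.0, 18.0, 11.0, 7.0, 4.0, 0.0 cfs; ΣQ_DR = 62.00 cfs.
V = ΣQ_DR · Δt = 62.00 × 3600 s = 2.232 × 10^5 ft³.
Over A = 0.0853 mi², depth = V / A = 1.13 in.

d ≈ 1.13 in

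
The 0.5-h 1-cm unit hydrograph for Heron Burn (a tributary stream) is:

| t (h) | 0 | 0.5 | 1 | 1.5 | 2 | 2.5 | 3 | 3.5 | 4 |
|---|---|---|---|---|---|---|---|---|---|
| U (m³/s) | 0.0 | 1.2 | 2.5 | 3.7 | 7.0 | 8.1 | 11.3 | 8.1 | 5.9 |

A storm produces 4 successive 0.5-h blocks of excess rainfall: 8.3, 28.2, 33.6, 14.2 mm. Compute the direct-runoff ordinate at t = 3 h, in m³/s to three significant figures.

By discrete convolution, Q_j = Σ (P_i / 10 mm) · U_{j−i}.
At t = 3 h (j=6): Q = (8.3/10)·11.3 + (28.2/10)·8.1 + (33.6/10)·7.0 + (14.2/10)·3.7 = 61.0 m³/s.

Q ≈ 61.0 m³/s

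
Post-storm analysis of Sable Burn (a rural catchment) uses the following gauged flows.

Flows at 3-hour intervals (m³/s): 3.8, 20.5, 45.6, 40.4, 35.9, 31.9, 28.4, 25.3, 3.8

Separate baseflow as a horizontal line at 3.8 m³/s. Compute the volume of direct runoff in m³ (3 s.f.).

V ≈ 2.18 × 10^6 m³

Direct-runoff ordinates (Q − Q_b): 0.0, 16.7, 41.8, 36.6, 32.1, 28.1, 24.6, 21.5, 0.0 m³/s.
ΣQ_DR = 201.4 m³/s.
With Δt = 3 h = 10800 s, V = ΣQ_DR · Δt = 201.4 × 10800 = 2.18 × 10^6 m³.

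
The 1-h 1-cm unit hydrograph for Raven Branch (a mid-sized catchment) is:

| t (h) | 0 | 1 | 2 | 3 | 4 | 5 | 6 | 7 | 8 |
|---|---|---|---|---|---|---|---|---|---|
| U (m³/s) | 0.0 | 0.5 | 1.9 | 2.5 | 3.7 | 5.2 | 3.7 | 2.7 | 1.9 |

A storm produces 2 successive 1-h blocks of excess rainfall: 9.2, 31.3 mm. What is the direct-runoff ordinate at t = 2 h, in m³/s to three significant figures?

By discrete convolution, Q_j = Σ (P_i / 10 mm) · U_{j−i}.
At t = 2 h (j=2): Q = (9.2/10)·1.9 + (31.3/10)·0.5 = 3.31 m³/s.

Q ≈ 3.31 m³/s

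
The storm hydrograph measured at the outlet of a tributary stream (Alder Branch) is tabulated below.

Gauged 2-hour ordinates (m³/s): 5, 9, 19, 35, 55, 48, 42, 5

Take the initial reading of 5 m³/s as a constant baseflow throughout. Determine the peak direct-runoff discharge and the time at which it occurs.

Q_p = 50.0 m³/s at t = 8 h

Subtracting baseflow gives direct-runoff ordinates: 0.0, 4.0, 14.0, 30.0, 50.0, 43.0, 37.0, 0.0 m³/s.
The maximum is 50.0 m³/s, occurring at the reading for t = 8 h.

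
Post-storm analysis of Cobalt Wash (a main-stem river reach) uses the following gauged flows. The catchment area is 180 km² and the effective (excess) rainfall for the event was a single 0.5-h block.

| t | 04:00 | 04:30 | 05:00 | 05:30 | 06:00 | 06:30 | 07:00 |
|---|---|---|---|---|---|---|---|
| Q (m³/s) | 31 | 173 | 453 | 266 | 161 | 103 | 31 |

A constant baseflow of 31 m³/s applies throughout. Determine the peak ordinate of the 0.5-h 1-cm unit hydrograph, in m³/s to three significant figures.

U_p ≈ 422 m³/s

Direct runoff: 0.0, 142.0, 422.0, 235.0, 130.0, 72.0, 0.0 m³/s; ΣQ_DR = 1001 m³/s, peak = 422.0 m³/s.
Runoff depth d = ΣQ_DR·Δt / A = 1001 × 1800 / (180 km²) = 10.01 mm.
The 1-cm UH is the DRH scaled by (10 mm)/d, so U_p = 422.0 × 10/10.01 = 422 m³/s.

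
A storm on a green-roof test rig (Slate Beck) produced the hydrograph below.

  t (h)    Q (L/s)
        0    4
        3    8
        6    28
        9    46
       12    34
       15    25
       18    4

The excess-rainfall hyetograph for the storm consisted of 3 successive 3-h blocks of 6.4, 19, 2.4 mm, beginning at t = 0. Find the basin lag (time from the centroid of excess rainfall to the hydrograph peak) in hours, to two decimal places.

Centroid of excess rainfall: t_c = Σ P_i·t̄_i / ΣP_i = 4.0683 h (block centres at 1.5, 4.5, 7.5 h).
Hydrograph peak occurs at t = 9 h, so basin lag t_L = 9 − 4.0683 = 4.93 h.

t_L ≈ 4.93 h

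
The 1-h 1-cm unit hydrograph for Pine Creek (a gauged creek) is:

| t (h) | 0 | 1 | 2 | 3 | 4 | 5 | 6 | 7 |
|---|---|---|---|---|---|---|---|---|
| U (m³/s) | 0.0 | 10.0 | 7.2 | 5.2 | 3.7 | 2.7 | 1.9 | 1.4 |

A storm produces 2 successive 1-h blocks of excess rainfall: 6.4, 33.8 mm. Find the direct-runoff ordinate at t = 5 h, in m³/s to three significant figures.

Q ≈ 14.2 m³/s

By discrete convolution, Q_j = Σ (P_i / 10 mm) · U_{j−i}.
At t = 5 h (j=5): Q = (6.4/10)·2.7 + (33.8/10)·3.7 = 14.2 m³/s.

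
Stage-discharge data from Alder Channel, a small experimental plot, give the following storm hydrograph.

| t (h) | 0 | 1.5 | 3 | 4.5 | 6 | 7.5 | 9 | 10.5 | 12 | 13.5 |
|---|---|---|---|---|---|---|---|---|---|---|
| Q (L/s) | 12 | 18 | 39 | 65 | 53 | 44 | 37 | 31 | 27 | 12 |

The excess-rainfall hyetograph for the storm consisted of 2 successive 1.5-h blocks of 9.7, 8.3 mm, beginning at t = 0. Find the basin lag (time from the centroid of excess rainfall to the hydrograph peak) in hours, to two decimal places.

t_L ≈ 3.06 h

Centroid of excess rainfall: t_c = Σ P_i·t̄_i / ΣP_i = 1.4417 h (block centres at 0.75, 2.25 h).
Hydrograph peak occurs at t = 4.5 h, so basin lag t_L = 4.5 − 1.4417 = 3.06 h.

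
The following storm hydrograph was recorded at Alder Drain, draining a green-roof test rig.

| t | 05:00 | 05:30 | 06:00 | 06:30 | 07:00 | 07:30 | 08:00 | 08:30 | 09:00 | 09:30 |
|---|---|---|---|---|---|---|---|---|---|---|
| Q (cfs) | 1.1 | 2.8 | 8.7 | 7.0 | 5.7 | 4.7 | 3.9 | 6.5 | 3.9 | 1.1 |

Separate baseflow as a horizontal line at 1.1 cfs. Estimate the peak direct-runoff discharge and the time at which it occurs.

Subtracting baseflow gives direct-runoff ordinates: 0.0, 1.7, 7.6, 5.9, 4.6, 3.6, 2.8, 5.4, 2.8, 0.0 cfs.
The maximum is 7.6 cfs, occurring at the reading for t = 06:00.

Q_p = 7.6 cfs at t = 06:00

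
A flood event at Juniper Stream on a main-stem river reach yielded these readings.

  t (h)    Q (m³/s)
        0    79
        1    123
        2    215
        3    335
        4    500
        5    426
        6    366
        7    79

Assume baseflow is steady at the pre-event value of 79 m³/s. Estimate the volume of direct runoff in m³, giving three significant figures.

Direct-runoff ordinates (Q − Q_b): 0.0, 44.0, 136.0, 256.0, 421.0, 347.0, 287.0, 0.0 m³/s.
ΣQ_DR = 1491 m³/s.
With Δt = 1 h = 3600 s, V = ΣQ_DR · Δt = 1491 × 3600 = 5.37 × 10^6 m³.

V ≈ 5.37 × 10^6 m³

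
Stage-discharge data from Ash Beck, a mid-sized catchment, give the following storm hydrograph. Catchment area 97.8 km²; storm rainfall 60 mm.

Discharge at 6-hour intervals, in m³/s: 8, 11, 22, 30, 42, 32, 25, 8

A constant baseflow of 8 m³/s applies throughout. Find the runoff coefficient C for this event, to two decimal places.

C ≈ 0.42

ΣQ_DR = 114.0 m³/s; V = ΣQ_DR·Δt = 2.462 × 10^6 m³.
Runoff depth d = V / A = 25.18 mm.
C = d / P = 25.18 / 60 = 0.42.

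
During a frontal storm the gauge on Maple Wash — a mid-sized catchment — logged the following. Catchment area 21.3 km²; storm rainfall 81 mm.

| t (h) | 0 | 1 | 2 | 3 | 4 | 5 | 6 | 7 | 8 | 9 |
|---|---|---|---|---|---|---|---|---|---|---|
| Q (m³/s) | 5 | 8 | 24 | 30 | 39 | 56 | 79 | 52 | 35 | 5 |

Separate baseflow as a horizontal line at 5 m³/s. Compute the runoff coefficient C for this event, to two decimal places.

C ≈ 0.59

ΣQ_DR = 283.0 m³/s; V = ΣQ_DR·Δt = 1.019 × 10^6 m³.
Runoff depth d = V / A = 47.83 mm.
C = d / P = 47.83 / 81 = 0.59.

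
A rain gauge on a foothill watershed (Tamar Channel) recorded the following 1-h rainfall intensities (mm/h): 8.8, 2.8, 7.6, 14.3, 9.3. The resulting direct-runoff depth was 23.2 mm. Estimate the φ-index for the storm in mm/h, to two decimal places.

Only the 4 blocks with intensity above φ contribute runoff: 8.8, 7.6, 14.3, 9.3 mm/h.
Σ(I−φ)·Δt = d  ⇒  (8.8+7.6+14.3+9.3 − 4φ)·1 = 23.2
φ = (40.00 − 23.2/1) / 4 = 4.20 mm/h.

φ ≈ 4.20 mm/h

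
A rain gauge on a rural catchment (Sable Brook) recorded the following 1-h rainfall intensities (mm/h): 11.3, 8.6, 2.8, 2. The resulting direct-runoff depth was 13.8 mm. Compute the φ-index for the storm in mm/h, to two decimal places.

φ ≈ 3.05 mm/h

Only the 2 blocks with intensity above φ contribute runoff: 11.3, 8.6 mm/h.
Σ(I−φ)·Δt = d  ⇒  (11.3+8.6 − 2φ)·1 = 13.8
φ = (19.90 − 13.8/1) / 2 = 3.05 mm/h.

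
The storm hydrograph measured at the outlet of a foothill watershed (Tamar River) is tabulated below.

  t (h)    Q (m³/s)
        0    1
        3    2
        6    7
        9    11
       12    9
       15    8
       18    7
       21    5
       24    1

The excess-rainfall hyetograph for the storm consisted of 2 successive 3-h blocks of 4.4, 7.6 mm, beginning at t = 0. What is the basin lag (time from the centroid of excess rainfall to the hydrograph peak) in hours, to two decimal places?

t_L ≈ 5.60 h

Centroid of excess rainfall: t_c = Σ P_i·t̄_i / ΣP_i = 3.4000 h (block centres at 1.5, 4.5 h).
Hydrograph peak occurs at t = 9 h, so basin lag t_L = 9 − 3.4000 = 5.60 h.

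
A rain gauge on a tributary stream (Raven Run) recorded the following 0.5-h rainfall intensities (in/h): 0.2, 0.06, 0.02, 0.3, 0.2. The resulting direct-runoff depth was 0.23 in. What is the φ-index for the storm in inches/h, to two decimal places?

Only the 3 blocks with intensity above φ contribute runoff: 0.2, 0.3, 0.2 in/h.
Σ(I−φ)·Δt = d  ⇒  (0.2+0.3+0.2 − 3φ)·0.5 = 0.23
φ = (0.7000 − 0.23/0.5) / 3 = 0.08 in/h.

φ ≈ 0.08 in/h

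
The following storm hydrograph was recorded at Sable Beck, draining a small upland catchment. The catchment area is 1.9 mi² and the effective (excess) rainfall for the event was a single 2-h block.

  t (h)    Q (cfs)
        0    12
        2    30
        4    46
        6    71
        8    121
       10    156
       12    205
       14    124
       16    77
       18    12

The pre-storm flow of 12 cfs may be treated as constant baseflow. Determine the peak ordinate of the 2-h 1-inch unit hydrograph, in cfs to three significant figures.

U_p ≈ 161 cfs

Direct runoff: 0.0, 18.0, 34.0, 59.0, 109.0, 144.0, 193.0, 112.0, 65.0, 0.0 cfs; ΣQ_DR = 734.0 cfs, peak = 193.0 cfs.
Runoff depth d = ΣQ_DR·Δt / A = 734.0 × 7200 / (1.9 mi²) = 1.197 in.
The 1-inch UH is the DRH scaled by (1 in)/d, so U_p = 193.0 × 1/1.197 = 161 cfs.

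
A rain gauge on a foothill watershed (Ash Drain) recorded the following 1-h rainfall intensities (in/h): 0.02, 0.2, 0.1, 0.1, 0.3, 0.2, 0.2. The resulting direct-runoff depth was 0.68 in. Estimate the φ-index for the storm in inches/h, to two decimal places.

φ ≈ 0.07 in/h

Only the 6 blocks with intensity above φ contribute runoff: 0.2, 0.1, 0.1, 0.3, 0.2, 0.2 in/h.
Σ(I−φ)·Δt = d  ⇒  (0.2+0.1+0.1+0.3+0.2+0.2 − 6φ)·1 = 0.68
φ = (1.100 − 0.68/1) / 6 = 0.07 in/h.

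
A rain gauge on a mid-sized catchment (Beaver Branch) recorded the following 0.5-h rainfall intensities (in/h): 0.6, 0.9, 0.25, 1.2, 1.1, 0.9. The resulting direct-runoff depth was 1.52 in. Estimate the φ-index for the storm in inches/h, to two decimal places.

φ ≈ 0.33 in/h

Only the 5 blocks with intensity above φ contribute runoff: 0.6, 0.9, 1.2, 1.1, 0.9 in/h.
Σ(I−φ)·Δt = d  ⇒  (0.6+0.9+1.2+1.1+0.9 − 5φ)·0.5 = 1.52
φ = (4.700 − 1.52/0.5) / 5 = 0.33 in/h.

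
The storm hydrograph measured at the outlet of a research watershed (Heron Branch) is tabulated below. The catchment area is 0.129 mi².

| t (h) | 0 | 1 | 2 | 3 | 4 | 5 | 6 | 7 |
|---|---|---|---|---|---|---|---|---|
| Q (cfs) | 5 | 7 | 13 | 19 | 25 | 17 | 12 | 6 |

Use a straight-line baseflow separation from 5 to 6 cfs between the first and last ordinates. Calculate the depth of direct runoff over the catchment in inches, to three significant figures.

Direct runoff: 0.00, 1.86, 7.71, 13.57, 19.43, 11.29, 6.14, 0.00 cfs; ΣQ_DR = 60.00 cfs.
V = ΣQ_DR · Δt = 60.00 × 3600 s = 2.160 × 10^5 ft³.
Over A = 0.129 mi², depth = V / A = 0.721 in.

d ≈ 0.721 in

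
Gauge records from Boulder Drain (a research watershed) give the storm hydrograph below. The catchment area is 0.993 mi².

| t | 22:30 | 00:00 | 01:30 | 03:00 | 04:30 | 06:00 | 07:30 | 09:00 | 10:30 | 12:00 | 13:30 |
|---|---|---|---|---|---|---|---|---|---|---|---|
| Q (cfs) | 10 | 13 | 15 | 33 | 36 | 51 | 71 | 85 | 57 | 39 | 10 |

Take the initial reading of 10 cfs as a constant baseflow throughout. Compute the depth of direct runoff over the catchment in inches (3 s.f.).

Direct runoff: 0.0, 3.0, 5.0, 23.0, 26.0, 41.0, 61.0, 75.0, 47.0, 29.0, 0.0 cfs; ΣQ_DR = 310.0 cfs.
V = ΣQ_DR · Δt = 310.0 × 5400 s = 1.674 × 10^6 ft³.
Over A = 0.993 mi², depth = V / A = 0.726 in.

d ≈ 0.726 in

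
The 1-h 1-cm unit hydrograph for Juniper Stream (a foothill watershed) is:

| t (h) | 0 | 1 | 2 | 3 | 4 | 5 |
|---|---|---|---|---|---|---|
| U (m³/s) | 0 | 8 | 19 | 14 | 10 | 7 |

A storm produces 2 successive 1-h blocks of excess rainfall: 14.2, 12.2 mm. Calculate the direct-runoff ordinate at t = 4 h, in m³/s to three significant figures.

Q ≈ 31.3 m³/s

By discrete convolution, Q_j = Σ (P_i / 10 mm) · U_{j−i}.
At t = 4 h (j=4): Q = (14.2/10)·10 + (12.2/10)·14 = 31.3 m³/s.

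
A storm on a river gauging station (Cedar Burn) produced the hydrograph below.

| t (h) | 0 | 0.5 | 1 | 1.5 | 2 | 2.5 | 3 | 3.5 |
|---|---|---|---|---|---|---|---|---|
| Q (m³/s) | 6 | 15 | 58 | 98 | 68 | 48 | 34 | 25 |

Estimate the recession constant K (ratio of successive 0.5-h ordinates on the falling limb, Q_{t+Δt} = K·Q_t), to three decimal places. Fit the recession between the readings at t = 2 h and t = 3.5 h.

Using the recession-limb readings at t = 2 h and t = 3.5 h: Q falls from 68 to 25 m³/s over 3 intervals.
K = (Q₂/Q₁)^(1/3) = (25/68)^(1/3) = 0.716.

K ≈ 0.716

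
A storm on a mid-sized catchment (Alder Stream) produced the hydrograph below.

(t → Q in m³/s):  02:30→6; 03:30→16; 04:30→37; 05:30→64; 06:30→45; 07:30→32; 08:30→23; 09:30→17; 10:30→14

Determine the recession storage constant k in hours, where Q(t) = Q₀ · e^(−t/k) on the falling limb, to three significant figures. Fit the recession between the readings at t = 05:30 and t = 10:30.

On the falling limb, Q drops from 64 to 14 m³/s between t = 05:30 and t = 10:30 (Δt = 5 h).
k = −Δt / ln(Q₂/Q₁) = −5 / ln(14/64) = 3.29 h.

k ≈ 3.29 h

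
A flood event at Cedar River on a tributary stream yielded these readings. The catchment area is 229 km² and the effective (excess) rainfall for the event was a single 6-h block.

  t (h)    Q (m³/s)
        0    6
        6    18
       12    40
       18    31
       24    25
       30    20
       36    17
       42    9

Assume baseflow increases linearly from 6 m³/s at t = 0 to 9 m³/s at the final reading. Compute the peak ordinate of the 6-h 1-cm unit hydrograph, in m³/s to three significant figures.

Direct runoff: 0.00, 11.57, 33.14, 23.71, 17.29, 11.86, 8.43, 0.00 m³/s; ΣQ_DR = 106.0 m³/s, peak = 33.14 m³/s.
Runoff depth d = ΣQ_DR·Δt / A = 106.0 × 21600 / (229 km²) = 9.998 mm.
The 1-cm UH is the DRH scaled by (10 mm)/d, so U_p = 33.14 × 10/9.998 = 33.1 m³/s.

U_p ≈ 33.1 m³/s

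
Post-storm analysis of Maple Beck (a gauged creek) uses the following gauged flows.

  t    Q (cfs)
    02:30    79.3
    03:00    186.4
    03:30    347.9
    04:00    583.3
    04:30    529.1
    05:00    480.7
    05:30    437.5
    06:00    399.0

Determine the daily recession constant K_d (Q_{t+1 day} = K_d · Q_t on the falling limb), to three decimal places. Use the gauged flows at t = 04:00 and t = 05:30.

Between t = 04:00 and t = 05:30 the flow falls from 583.3 to 437.5 cfs over 3×0.5 h = 1.5 h.
Per-interval ratio K = (437.5/583.3)^(1/3) = 0.9086; K_d = K^(24/0.5) = 0.010.

K_d ≈ 0.010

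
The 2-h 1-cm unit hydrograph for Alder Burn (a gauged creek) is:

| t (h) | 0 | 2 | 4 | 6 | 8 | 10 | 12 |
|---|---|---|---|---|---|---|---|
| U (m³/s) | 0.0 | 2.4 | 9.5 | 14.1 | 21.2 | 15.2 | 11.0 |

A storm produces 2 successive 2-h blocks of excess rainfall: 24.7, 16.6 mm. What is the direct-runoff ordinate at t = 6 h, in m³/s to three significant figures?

By discrete convolution, Q_j = Σ (P_i / 10 mm) · U_{j−i}.
At t = 6 h (j=3): Q = (24.7/10)·14.1 + (16.6/10)·9.5 = 50.6 m³/s.

Q ≈ 50.6 m³/s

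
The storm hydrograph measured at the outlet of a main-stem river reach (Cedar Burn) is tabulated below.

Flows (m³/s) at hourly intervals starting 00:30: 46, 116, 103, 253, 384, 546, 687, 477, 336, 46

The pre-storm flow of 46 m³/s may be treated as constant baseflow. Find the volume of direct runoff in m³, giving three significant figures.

Direct-runoff ordinates (Q − Q_b): 0.0, 70.0, 57.0, 207.0, 338.0, 500.0, 641.0, 431.0, 290.0, 0.0 m³/s.
ΣQ_DR = 2534 m³/s.
With Δt = 1 h = 3600 s, V = ΣQ_DR · Δt = 2534 × 3600 = 9.12 × 10^6 m³.

V ≈ 9.12 × 10^6 m³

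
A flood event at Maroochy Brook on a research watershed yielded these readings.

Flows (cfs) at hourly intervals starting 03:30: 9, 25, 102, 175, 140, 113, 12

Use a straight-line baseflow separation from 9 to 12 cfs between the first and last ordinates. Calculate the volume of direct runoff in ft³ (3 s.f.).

V ≈ 1.81 × 10^6 ft³

Direct-runoff ordinates (Q − Q_b): 0.00, 15.50, 92.00, 164.50, 129.00, 101.50, 0.00 cfs.
ΣQ_DR = 502.5 cfs.
With Δt = 1 h = 3600 s, V = ΣQ_DR · Δt = 502.5 × 3600 = 1.81 × 10^6 ft³.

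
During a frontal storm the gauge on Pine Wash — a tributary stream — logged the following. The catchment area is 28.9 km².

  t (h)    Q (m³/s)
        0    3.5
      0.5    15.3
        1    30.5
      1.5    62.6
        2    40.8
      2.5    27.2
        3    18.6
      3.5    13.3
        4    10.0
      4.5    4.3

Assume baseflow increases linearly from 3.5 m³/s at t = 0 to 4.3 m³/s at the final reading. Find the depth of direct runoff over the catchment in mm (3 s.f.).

d ≈ 11.7 mm

Direct runoff: 0.00, 11.71, 26.82, 58.83, 36.94, 23.26, 14.57, 9.18, 5.79, 0.00 m³/s; ΣQ_DR = 187.1 m³/s.
V = ΣQ_DR · Δt = 187.1 × 1800 s = 3.368 × 10^5 m³.
Over A = 28.9 km², depth = V / A = 11.7 mm.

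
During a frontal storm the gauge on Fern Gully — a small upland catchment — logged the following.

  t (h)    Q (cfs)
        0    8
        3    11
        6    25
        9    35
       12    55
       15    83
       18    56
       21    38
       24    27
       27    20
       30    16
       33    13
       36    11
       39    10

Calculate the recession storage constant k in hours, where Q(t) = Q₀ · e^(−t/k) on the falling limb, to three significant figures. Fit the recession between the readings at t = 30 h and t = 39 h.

k ≈ 19.1 h

On the falling limb, Q drops from 16 to 10 cfs between t = 30 h and t = 39 h (Δt = 9 h).
k = −Δt / ln(Q₂/Q₁) = −9 / ln(10/16) = 19.1 h.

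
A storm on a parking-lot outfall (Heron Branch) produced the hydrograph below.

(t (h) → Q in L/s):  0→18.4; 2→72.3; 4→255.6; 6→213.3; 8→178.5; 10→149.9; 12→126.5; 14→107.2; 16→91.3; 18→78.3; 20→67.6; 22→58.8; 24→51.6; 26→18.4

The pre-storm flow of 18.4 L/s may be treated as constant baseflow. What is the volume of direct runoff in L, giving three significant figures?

Direct-runoff ordinates (Q − Q_b): 0.0, 53.9, 237.2, 194.9, 160.1, 131.5, 108.1, 88.8, 72.9, 59.9, 49.2, 40.4, 33.2, 0.0 L/s.
ΣQ_DR = 1230 L/s.
With Δt = 2 h = 7200 s, V = ΣQ_DR · Δt = 1230 × 7200 = 8.86 × 10^6 L.

V ≈ 8.86 × 10^6 L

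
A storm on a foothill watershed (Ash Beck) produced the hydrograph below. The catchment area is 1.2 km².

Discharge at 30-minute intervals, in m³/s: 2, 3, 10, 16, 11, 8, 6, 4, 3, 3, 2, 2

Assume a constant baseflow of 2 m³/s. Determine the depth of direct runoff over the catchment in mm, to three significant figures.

Direct runoff: 0.0, 1.0, 8.0, 14.0, 9.0, 6.0, 4.0, 2.0, 1.0, 1.0, 0.0, 0.0 m³/s; ΣQ_DR = 46.00 m³/s.
V = ΣQ_DR · Δt = 46.00 × 1800 s = 82800 m³.
Over A = 1.2 km², depth = V / A = 69.0 mm.

d ≈ 69.0 mm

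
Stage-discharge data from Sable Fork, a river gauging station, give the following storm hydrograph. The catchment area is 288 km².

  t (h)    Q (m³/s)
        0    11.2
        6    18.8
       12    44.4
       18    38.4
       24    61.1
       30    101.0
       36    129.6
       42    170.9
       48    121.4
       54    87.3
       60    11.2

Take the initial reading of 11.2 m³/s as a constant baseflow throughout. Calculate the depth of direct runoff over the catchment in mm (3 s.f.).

d ≈ 50.4 mm

Direct runoff: 0.0, 7.6, 33.2, 27.2, 49.9, 89.8, 118.4, 159.7, 110.2, 76.1, 0.0 m³/s; ΣQ_DR = 672.1 m³/s.
V = ΣQ_DR · Δt = 672.1 × 21600 s = 1.452 × 10^7 m³.
Over A = 288 km², depth = V / A = 50.4 mm.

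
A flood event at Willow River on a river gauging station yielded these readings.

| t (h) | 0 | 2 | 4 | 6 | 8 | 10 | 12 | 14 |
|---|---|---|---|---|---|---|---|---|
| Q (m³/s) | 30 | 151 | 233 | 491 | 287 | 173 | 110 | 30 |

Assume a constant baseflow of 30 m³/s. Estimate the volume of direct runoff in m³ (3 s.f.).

V ≈ 9.11 × 10^6 m³

Direct-runoff ordinates (Q − Q_b): 0.0, 121.0, 203.0, 461.0, 257.0, 143.0, 80.0, 0.0 m³/s.
ΣQ_DR = 1265 m³/s.
With Δt = 2 h = 7200 s, V = ΣQ_DR · Δt = 1265 × 7200 = 9.11 × 10^6 m³.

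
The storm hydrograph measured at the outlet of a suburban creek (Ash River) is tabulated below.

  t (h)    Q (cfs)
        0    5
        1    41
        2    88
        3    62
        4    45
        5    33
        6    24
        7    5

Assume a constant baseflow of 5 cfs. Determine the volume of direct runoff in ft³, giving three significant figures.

V ≈ 9.47 × 10^5 ft³

Direct-runoff ordinates (Q − Q_b): 0.0, 36.0, 83.0, 57.0, 40.0, 28.0, 19.0, 0.0 cfs.
ΣQ_DR = 263.0 cfs.
With Δt = 1 h = 3600 s, V = ΣQ_DR · Δt = 263.0 × 3600 = 9.47 × 10^5 ft³.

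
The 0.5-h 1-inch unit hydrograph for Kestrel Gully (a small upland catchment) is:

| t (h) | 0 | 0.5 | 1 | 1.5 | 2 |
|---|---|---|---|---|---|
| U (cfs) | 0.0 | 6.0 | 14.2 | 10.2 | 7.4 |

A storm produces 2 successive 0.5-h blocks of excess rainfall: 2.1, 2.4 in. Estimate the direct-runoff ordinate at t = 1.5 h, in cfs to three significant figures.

By discrete convolution, Q_j = Σ (P_i / 1 in) · U_{j−i}.
At t = 1.5 h (j=3): Q = (2.1/1)·10.2 + (2.4/1)·14.2 = 55.5 cfs.

Q ≈ 55.5 cfs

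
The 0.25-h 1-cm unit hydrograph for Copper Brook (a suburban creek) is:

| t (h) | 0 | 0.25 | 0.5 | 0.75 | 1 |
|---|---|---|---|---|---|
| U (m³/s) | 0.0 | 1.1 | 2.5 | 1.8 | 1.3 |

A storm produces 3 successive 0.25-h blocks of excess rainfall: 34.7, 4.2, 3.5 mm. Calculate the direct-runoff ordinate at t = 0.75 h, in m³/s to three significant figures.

Q ≈ 7.68 m³/s

By discrete convolution, Q_j = Σ (P_i / 10 mm) · U_{j−i}.
At t = 0.75 h (j=3): Q = (34.7/10)·1.8 + (4.2/10)·2.5 + (3.5/10)·1.1 = 7.68 m³/s.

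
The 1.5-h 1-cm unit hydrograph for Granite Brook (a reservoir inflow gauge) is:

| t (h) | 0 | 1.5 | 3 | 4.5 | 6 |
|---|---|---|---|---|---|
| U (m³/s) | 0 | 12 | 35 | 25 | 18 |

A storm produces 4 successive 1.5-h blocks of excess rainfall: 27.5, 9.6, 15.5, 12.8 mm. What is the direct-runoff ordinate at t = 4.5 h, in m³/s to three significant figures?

By discrete convolution, Q_j = Σ (P_i / 10 mm) · U_{j−i}.
At t = 4.5 h (j=3): Q = (27.5/10)·25 + (9.6/10)·35 + (15.5/10)·12 + (12.8/10)·0 = 121 m³/s.

Q ≈ 121 m³/s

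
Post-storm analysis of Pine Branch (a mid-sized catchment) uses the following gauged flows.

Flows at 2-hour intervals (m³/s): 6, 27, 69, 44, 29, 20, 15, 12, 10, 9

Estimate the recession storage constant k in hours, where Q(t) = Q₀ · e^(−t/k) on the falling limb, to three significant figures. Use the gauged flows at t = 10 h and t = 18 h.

k ≈ 10.0 h

On the falling limb, Q drops from 20 to 9 m³/s between t = 10 h and t = 18 h (Δt = 8 h).
k = −Δt / ln(Q₂/Q₁) = −8 / ln(9/20) = 10.0 h.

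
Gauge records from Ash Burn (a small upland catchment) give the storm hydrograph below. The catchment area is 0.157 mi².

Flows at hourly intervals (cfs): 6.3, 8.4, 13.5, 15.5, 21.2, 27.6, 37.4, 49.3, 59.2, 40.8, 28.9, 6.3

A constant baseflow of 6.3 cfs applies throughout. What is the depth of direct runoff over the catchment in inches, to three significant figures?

Direct runoff: 0.0, 2.1, 7.2, 9.2, 14.9, 21.3, 31.1, 43.0, 52.9, 34.5, 22.6, 0.0 cfs; ΣQ_DR = 238.8 cfs.
V = ΣQ_DR · Δt = 238.8 × 3600 s = 8.597 × 10^5 ft³.
Over A = 0.157 mi², depth = V / A = 2.36 in.

d ≈ 2.36 in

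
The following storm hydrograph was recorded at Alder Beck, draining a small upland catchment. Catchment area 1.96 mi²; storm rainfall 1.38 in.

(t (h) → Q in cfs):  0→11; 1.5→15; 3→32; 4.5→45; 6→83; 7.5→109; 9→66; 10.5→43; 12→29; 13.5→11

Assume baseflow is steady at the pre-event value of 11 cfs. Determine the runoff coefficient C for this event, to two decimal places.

ΣQ_DR = 334.0 cfs; V = ΣQ_DR·Δt = 1.804 × 10^6 ft³.
Runoff depth d = V / A = 0.3961 in.
C = d / P = 0.3961 / 1.38 = 0.29.

C ≈ 0.29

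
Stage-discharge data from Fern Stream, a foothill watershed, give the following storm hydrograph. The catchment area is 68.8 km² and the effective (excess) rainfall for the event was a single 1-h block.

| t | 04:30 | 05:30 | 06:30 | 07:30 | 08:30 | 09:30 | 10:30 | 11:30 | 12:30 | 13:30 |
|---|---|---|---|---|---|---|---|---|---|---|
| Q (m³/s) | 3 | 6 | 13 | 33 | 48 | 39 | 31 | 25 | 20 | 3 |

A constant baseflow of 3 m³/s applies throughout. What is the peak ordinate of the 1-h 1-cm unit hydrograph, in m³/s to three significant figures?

U_p ≈ 45.0 m³/s

Direct runoff: 0.0, 3.0, 10.0, 30.0, 45.0, 36.0, 28.0, 22.0, 17.0, 0.0 m³/s; ΣQ_DR = 191.0 m³/s, peak = 45.0 m³/s.
Runoff depth d = ΣQ_DR·Δt / A = 191.0 × 3600 / (68.8 km²) = 9.994 mm.
The 1-cm UH is the DRH scaled by (10 mm)/d, so U_p = 45.0 × 10/9.994 = 45.0 m³/s.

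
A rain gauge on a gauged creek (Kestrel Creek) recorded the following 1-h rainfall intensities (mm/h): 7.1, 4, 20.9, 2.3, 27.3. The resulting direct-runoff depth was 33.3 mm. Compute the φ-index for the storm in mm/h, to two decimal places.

φ ≈ 7.45 mm/h

Only the 2 blocks with intensity above φ contribute runoff: 20.9, 27.3 mm/h.
Σ(I−φ)·Δt = d  ⇒  (20.9+27.3 − 2φ)·1 = 33.3
φ = (48.20 − 33.3/1) / 2 = 7.45 mm/h.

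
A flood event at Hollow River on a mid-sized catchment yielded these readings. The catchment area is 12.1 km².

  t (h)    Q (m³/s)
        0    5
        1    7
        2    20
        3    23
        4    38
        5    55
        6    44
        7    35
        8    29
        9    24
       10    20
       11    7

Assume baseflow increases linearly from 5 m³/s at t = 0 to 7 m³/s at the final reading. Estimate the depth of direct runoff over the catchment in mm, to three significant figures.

Direct runoff: 0.00, 1.82, 14.64, 17.45, 32.27, 49.09, 37.91, 28.73, 22.55, 17.36, 13.18, 0.00 m³/s; ΣQ_DR = 235.0 m³/s.
V = ΣQ_DR · Δt = 235.0 × 3600 s = 8.460 × 10^5 m³.
Over A = 12.1 km², depth = V / A = 69.9 mm.

d ≈ 69.9 mm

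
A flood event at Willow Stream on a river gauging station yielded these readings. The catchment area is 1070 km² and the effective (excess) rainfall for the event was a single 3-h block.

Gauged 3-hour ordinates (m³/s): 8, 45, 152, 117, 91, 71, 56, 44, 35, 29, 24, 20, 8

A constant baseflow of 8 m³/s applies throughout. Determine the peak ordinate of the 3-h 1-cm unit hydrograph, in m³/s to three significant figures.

Direct runoff: 0.0, 37.0, 144.0, 109.0, 83.0, 63.0, 48.0, 36.0, 27.0, 21.0, 16.0, 12.0, 0.0 m³/s; ΣQ_DR = 596.0 m³/s, peak = 144.0 m³/s.
Runoff depth d = ΣQ_DR·Δt / A = 596.0 × 10800 / (1070 km²) = 6.016 mm.
The 1-cm UH is the DRH scaled by (10 mm)/d, so U_p = 144.0 × 10/6.016 = 239 m³/s.

U_p ≈ 239 m³/s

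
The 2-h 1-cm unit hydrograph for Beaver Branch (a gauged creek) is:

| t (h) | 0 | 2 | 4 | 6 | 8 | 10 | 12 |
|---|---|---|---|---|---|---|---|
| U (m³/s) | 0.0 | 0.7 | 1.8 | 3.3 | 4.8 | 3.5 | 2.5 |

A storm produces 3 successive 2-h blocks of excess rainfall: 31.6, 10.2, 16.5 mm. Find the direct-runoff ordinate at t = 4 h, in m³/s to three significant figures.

By discrete convolution, Q_j = Σ (P_i / 10 mm) · U_{j−i}.
At t = 4 h (j=2): Q = (31.6/10)·1.8 + (10.2/10)·0.7 + (16.5/10)·0.0 = 6.40 m³/s.

Q ≈ 6.40 m³/s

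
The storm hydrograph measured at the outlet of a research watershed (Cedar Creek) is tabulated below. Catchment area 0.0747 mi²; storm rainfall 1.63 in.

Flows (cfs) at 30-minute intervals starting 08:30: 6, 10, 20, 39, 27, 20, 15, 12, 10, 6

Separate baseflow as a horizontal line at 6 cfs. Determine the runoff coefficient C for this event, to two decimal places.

ΣQ_DR = 105.0 cfs; V = ΣQ_DR·Δt = 1.890 × 10^5 ft³.
Runoff depth d = V / A = 1.089 in.
C = d / P = 1.089 / 1.63 = 0.67.

C ≈ 0.67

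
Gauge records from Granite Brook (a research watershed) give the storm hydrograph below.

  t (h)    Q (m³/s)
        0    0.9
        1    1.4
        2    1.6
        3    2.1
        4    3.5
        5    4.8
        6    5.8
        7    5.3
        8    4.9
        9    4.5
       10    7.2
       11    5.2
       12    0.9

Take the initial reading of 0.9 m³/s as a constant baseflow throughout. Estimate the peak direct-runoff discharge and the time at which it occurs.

Subtracting baseflow gives direct-runoff ordinates: 0.0, 0.5, 0.7, 1.2, 2.6, 3.9, 4.9, 4.4, 4.0, 3.6, 6.3, 4.3, 0.0 m³/s.
The maximum is 6.3 m³/s, occurring at the reading for t = 10 h.

Q_p = 6.3 m³/s at t = 10 h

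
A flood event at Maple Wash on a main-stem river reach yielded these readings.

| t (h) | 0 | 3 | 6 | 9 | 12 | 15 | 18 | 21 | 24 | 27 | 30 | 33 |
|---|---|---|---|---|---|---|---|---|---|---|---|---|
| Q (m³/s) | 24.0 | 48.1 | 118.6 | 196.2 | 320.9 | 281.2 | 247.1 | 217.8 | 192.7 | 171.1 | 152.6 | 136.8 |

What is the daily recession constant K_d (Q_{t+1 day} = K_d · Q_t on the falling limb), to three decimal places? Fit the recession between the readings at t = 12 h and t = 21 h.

K_d ≈ 0.356

Between t = 12 h and t = 21 h the flow falls from 320.9 to 217.8 m³/s over 3×3 h = 9 h.
Per-interval ratio K = (217.8/320.9)^(1/3) = 0.8788; K_d = K^(24/3) = 0.356.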